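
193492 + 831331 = 1024823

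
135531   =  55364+80167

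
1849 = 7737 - 5888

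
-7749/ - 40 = 193 + 29/40 = 193.72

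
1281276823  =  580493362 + 700783461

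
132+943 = 1075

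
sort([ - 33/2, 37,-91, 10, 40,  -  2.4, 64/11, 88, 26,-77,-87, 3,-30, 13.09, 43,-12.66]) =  [-91 ,-87, - 77, - 30, - 33/2,-12.66,-2.4, 3, 64/11 , 10,13.09,26,37, 40, 43, 88]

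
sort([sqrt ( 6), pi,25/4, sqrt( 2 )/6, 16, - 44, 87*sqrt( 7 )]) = [ - 44, sqrt(2 )/6, sqrt( 6), pi, 25/4, 16,87*  sqrt( 7 )] 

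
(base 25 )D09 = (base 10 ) 8134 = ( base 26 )C0M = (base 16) 1FC6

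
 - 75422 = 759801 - 835223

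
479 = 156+323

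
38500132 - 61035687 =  - 22535555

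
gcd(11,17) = 1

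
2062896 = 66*31256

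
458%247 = 211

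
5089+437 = 5526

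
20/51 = 20/51 = 0.39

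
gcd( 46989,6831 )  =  207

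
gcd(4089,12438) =3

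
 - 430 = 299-729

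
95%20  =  15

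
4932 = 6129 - 1197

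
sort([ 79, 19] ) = [ 19, 79 ]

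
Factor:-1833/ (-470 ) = 2^ ( - 1)*3^1*5^(-1)*13^1 = 39/10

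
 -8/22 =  -1 + 7/11  =  - 0.36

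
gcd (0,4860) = 4860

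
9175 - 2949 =6226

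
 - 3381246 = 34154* (-99)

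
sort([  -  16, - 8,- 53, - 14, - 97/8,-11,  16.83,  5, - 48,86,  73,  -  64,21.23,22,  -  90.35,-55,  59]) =[ - 90.35,-64, - 55, - 53, - 48,- 16, - 14, - 97/8, - 11, - 8  ,  5, 16.83,21.23, 22,59, 73, 86 ] 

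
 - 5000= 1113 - 6113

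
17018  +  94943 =111961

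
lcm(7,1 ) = 7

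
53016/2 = 26508 = 26508.00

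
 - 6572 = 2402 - 8974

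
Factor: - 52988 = - 2^2*13^1 * 1019^1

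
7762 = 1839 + 5923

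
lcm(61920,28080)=2414880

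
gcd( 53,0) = 53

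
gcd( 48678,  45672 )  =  6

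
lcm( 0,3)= 0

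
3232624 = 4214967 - 982343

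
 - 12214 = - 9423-2791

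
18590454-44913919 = -26323465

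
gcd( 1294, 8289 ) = 1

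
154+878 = 1032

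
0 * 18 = 0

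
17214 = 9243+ 7971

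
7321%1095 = 751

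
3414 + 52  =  3466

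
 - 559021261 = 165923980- 724945241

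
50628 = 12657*4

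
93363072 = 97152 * 961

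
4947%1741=1465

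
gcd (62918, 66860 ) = 2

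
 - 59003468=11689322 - 70692790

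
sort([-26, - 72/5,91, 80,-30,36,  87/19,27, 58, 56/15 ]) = [ - 30, - 26, - 72/5,56/15,  87/19,27,36 , 58,80, 91] 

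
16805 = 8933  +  7872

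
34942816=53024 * 659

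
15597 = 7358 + 8239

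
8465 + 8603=17068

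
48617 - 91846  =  -43229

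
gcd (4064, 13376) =32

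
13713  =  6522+7191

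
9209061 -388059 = 8821002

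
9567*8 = 76536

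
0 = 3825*0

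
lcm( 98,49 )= 98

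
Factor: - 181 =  - 181^1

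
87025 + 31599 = 118624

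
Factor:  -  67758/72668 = - 2^(- 1)*3^1 * 23^1*37^( - 1 ) = - 69/74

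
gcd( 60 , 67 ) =1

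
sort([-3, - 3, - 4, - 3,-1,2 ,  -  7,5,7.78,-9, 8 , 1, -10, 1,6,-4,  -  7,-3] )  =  [ - 10, - 9, - 7 , - 7,-4,-4 ,-3, - 3, - 3, - 3, - 1,1, 1,  2,5,6,7.78, 8]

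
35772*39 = 1395108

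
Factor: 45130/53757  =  2^1*3^( -3)*5^1 *11^( - 1) * 181^( - 1)*4513^1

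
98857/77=8987/7= 1283.86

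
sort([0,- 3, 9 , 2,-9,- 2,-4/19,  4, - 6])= [-9, -6,-3 , - 2,-4/19, 0,2,  4,9 ] 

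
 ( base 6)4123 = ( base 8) 1623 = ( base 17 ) 32e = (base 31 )tg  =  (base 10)915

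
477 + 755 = 1232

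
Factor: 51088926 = 2^1*3^1*7^1*53^1*59^1*389^1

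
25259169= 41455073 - 16195904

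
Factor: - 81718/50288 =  - 2^( - 3 )*13^1 =- 13/8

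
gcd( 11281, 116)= 29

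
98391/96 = 1024 + 29/32 = 1024.91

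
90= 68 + 22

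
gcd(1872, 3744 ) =1872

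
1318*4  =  5272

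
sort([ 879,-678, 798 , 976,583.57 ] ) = [ - 678, 583.57, 798,  879, 976 ]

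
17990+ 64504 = 82494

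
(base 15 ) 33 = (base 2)110000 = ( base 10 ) 48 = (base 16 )30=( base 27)1L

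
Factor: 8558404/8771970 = 2^1 * 3^( - 1)* 5^( - 1) * 23^ ( - 1) * 181^1*11821^1*12713^ ( - 1 )= 4279202/4385985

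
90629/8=11328 + 5/8= 11328.62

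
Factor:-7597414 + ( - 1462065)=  - 11^1*13^1*63353^1  =  - 9059479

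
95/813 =95/813  =  0.12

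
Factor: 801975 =3^1 * 5^2*17^2*37^1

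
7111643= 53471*133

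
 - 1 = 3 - 4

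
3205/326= 3205/326 = 9.83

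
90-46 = 44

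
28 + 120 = 148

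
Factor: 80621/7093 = 41^ ( - 1 )  *  173^( - 1)*80621^1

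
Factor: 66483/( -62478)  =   - 83/78 = - 2^( - 1)* 3^(-1)*13^( - 1)*83^1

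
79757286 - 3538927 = 76218359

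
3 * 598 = 1794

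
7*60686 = 424802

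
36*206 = 7416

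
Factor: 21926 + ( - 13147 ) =8779^1 = 8779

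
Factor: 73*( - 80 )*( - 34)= 198560 = 2^5*5^1*17^1 * 73^1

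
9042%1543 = 1327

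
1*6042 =6042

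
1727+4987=6714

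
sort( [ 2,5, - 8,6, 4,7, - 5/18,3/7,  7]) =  [- 8,  -  5/18,3/7,2,4,5, 6,7,7 ]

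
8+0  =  8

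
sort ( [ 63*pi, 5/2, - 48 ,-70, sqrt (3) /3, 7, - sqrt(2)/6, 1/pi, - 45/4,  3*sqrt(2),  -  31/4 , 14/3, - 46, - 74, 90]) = [ - 74,- 70, - 48,-46,-45/4, - 31/4,- sqrt(2)/6 , 1/pi,sqrt(3 ) /3,5/2, 3*sqrt( 2),14/3, 7, 90,63* pi] 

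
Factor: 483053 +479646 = 137^1 * 7027^1 =962699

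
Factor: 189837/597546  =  2^( - 1 )*3^1*79^1*373^(-1 )  =  237/746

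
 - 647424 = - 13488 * 48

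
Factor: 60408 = 2^3*3^2 * 839^1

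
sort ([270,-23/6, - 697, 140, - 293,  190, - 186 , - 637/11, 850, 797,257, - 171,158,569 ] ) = [ - 697, - 293, - 186,  -  171, - 637/11, -23/6,140,  158 , 190, 257,270,  569, 797, 850 ]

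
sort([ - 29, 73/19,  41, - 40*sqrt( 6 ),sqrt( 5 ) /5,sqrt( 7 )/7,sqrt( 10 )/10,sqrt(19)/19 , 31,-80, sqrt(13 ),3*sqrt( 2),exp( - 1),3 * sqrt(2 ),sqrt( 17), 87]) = [-40*sqrt(6 ), - 80, - 29, sqrt (19 )/19,sqrt (10)/10, exp( - 1),sqrt( 7)/7,sqrt( 5 )/5,sqrt( 13 ),73/19,sqrt( 17),3 *sqrt( 2 ),3*sqrt(2 ),31, 41,87 ]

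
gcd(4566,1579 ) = 1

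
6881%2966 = 949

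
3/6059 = 3/6059 = 0.00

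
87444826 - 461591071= - 374146245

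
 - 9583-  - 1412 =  - 8171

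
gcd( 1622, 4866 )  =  1622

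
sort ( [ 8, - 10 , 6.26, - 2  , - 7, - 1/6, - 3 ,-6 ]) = [ - 10,  -  7, - 6, - 3, - 2, - 1/6,6.26, 8]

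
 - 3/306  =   - 1/102 = - 0.01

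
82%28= 26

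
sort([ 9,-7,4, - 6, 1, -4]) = [  -  7,-6,-4,  1, 4, 9 ]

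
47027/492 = 1147/12 = 95.58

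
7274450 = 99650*73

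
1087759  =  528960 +558799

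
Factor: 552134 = 2^1*11^1*25097^1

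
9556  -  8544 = 1012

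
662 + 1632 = 2294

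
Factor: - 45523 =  - 45523^1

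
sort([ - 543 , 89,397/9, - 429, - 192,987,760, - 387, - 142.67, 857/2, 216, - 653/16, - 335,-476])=[-543 ,  -  476, -429, -387, - 335,-192,-142.67,  -  653/16,397/9,89,216,857/2 , 760 , 987 ] 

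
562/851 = 562/851 = 0.66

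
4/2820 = 1/705 =0.00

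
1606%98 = 38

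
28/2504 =7/626 = 0.01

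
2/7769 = 2/7769= 0.00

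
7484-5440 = 2044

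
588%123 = 96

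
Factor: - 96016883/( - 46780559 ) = 7^( - 1)*29^1*967^( - 1)*6911^( - 1)*3310927^1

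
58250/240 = 242+ 17/24 = 242.71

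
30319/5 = 30319/5 =6063.80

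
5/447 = 5/447 = 0.01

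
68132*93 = 6336276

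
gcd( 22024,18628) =4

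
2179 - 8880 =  - 6701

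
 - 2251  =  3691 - 5942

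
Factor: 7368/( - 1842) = -4 = - 2^2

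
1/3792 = 1/3792 = 0.00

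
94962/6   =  15827 = 15827.00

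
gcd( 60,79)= 1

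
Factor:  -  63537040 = -2^4*5^1*7^1*23^1*4933^1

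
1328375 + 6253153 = 7581528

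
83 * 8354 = 693382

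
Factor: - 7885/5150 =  -2^( - 1)*5^( - 1) * 19^1*83^1 *103^(-1) =- 1577/1030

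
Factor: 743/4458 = 2^( - 1 )*3^(-1) = 1/6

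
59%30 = 29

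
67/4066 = 67/4066 = 0.02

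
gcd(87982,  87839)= 1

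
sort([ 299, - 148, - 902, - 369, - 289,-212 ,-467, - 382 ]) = [ - 902, - 467,  -  382, - 369,  -  289, - 212, - 148, 299 ] 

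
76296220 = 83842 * 910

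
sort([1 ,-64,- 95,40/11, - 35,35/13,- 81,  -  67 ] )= [ - 95,  -  81, - 67,- 64, - 35,1,35/13, 40/11]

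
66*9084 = 599544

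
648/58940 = 162/14735 = 0.01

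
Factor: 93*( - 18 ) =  - 2^1* 3^3*31^1=-1674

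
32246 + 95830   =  128076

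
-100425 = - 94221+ - 6204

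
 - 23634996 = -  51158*462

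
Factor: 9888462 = 2^1*3^2 * 41^1*13399^1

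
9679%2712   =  1543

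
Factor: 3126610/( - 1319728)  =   - 2^( - 3)*5^1 * 83^1*3767^1*82483^ ( - 1 ) = - 1563305/659864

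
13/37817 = 1/2909  =  0.00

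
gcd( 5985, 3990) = 1995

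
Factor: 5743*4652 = 26716436 = 2^2*1163^1*5743^1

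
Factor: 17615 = 5^1*13^1*271^1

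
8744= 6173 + 2571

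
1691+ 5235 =6926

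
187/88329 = 187/88329 = 0.00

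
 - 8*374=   -  2992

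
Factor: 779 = 19^1*41^1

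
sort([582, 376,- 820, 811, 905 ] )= [ - 820, 376,582,811, 905 ]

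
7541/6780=1 + 761/6780 =1.11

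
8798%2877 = 167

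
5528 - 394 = 5134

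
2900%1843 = 1057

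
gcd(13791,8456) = 1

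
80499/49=80499/49 = 1642.84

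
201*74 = 14874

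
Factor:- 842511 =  -3^1*280837^1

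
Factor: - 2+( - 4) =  - 6 = - 2^1*3^1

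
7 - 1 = 6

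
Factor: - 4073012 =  - 2^2*1018253^1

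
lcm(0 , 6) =0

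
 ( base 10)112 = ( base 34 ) 3a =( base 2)1110000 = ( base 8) 160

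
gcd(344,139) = 1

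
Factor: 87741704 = 2^3*29^1 * 131^1 * 2887^1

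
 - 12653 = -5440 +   -  7213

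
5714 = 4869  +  845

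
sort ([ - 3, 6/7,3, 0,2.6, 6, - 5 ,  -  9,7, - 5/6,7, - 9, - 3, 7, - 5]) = [ - 9,  -  9, - 5, - 5,-3  ,-3, - 5/6, 0,6/7,2.6,3,6,7, 7,  7]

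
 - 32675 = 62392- 95067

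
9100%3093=2914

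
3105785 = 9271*335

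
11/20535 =11/20535 = 0.00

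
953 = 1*953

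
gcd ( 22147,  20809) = 1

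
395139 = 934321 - 539182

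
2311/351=6+205/351 = 6.58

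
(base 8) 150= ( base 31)3B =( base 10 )104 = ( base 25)44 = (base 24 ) 48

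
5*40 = 200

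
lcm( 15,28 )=420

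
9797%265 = 257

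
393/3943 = 393/3943 = 0.10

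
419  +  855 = 1274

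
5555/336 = 5555/336 = 16.53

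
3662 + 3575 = 7237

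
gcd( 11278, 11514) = 2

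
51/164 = 51/164 = 0.31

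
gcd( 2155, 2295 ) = 5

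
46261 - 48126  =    -  1865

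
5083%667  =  414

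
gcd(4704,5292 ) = 588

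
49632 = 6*8272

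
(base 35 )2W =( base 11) 93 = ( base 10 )102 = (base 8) 146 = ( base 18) 5C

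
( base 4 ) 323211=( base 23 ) 74i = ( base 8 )7345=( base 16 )EE5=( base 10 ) 3813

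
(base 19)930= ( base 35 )2og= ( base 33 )316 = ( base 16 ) cea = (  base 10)3306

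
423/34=423/34= 12.44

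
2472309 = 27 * 91567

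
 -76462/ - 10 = 7646 + 1/5 = 7646.20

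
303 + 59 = 362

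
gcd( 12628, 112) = 28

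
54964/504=109+1/18 =109.06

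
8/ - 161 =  -8/161 =- 0.05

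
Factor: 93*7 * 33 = 3^2*7^1*11^1*31^1=21483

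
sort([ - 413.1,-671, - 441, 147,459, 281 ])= [-671, - 441,-413.1, 147, 281,  459] 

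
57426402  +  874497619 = 931924021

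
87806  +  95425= 183231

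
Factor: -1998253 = -43^1*46471^1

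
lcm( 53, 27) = 1431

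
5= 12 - 7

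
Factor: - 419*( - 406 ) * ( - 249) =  - 2^1 * 3^1 * 7^1*29^1*83^1 * 419^1  =  - 42358386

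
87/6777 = 29/2259 =0.01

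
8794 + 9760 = 18554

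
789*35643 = 28122327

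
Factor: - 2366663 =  - 13^1*307^1*593^1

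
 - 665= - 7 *95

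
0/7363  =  0 = 0.00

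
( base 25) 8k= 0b11011100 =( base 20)B0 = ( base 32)6S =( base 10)220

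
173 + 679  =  852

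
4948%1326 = 970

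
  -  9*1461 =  - 13149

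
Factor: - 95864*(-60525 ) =5802168600 = 2^3*3^2*5^2*23^1*269^1*521^1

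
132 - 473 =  - 341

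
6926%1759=1649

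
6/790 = 3/395 = 0.01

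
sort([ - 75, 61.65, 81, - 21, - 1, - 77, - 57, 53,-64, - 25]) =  [ - 77, - 75 , -64, - 57, - 25, - 21,  -  1,53, 61.65, 81]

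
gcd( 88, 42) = 2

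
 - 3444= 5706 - 9150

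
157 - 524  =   - 367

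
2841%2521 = 320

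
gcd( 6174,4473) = 63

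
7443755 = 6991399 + 452356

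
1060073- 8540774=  - 7480701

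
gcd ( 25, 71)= 1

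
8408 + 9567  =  17975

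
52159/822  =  63 + 373/822 = 63.45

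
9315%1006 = 261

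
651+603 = 1254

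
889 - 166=723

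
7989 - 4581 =3408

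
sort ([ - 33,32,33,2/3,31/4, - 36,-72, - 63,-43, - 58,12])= [ - 72,-63, - 58,-43 , - 36, - 33,2/3 , 31/4 , 12, 32, 33 ]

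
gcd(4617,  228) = 57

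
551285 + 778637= 1329922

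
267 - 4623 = -4356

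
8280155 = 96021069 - 87740914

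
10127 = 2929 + 7198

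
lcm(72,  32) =288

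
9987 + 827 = 10814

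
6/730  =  3/365 = 0.01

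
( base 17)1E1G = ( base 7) 35134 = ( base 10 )8992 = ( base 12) 5254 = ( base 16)2320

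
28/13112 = 7/3278 = 0.00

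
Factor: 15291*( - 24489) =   -  374461299 = -3^5*907^1*1699^1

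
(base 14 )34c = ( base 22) 17i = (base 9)808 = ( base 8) 1220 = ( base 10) 656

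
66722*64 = 4270208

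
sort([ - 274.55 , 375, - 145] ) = [ - 274.55, - 145,375]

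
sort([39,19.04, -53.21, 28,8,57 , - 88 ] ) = [ - 88, - 53.21,8,19.04,28,39,57 ] 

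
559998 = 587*954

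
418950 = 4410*95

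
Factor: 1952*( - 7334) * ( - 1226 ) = 2^7 * 19^1*61^1*193^1 * 613^1 = 17551376768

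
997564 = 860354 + 137210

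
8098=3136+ 4962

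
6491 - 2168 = 4323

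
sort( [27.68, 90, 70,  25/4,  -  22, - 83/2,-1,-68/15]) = [ - 83/2, - 22, - 68/15, - 1 , 25/4,27.68, 70,  90] 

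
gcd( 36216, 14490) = 18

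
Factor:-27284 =-2^2*19^1*359^1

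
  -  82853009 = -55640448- 27212561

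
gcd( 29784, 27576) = 24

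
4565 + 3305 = 7870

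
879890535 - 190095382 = 689795153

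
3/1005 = 1/335 = 0.00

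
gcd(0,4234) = 4234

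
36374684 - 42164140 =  - 5789456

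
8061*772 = 6223092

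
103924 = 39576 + 64348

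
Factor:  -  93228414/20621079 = -31076138/6873693 = - 2^1*3^( - 1) * 127^1 * 122347^1*2291231^ (-1) 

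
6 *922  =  5532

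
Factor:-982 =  - 2^1*491^1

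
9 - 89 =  - 80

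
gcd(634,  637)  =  1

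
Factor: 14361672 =2^3 *3^1*13^1*191^1 * 241^1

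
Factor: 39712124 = 2^2*181^1*54851^1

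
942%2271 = 942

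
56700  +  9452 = 66152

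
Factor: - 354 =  - 2^1*3^1  *59^1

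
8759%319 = 146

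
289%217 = 72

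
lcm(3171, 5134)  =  107814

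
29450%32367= 29450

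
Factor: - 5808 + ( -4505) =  - 10313 = - 10313^1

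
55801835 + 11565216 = 67367051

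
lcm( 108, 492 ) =4428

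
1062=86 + 976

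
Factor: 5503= 5503^1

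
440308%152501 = 135306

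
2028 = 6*338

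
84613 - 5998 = 78615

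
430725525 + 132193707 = 562919232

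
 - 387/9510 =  - 1+3041/3170 = - 0.04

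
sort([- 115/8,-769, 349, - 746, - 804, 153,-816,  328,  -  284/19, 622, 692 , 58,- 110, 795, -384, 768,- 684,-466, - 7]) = [ - 816, - 804,- 769,-746, -684, - 466,-384, - 110, - 284/19,-115/8, - 7, 58, 153,328,  349, 622, 692,  768, 795 ] 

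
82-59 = 23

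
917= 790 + 127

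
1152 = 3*384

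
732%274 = 184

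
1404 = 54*26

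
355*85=30175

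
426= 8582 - 8156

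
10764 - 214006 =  - 203242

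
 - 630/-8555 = 126/1711 = 0.07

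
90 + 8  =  98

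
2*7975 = 15950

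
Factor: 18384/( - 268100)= - 12/175 = -2^2*3^1*5^(  -  2 )*7^( - 1)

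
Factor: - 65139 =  - 3^1*21713^1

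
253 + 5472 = 5725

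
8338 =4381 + 3957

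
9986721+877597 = 10864318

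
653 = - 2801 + 3454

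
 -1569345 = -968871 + - 600474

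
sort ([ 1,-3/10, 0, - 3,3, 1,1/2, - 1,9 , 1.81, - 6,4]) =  [ -6,-3, - 1, - 3/10, 0,1/2,1,1, 1.81,3,4,9] 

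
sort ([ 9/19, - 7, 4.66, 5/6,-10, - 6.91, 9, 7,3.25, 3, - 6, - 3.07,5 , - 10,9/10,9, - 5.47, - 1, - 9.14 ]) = [ - 10, - 10, - 9.14, - 7, - 6.91, - 6, - 5.47, - 3.07, - 1, 9/19, 5/6,  9/10, 3, 3.25, 4.66, 5, 7,  9, 9] 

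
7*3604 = 25228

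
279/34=8 + 7/34 = 8.21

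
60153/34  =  1769 + 7/34 = 1769.21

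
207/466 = 207/466 = 0.44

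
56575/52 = 1087 + 51/52= 1087.98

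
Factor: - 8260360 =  - 2^3 * 5^1 *29^1*7121^1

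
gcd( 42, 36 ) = 6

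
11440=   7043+4397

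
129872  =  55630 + 74242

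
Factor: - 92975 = - 5^2*3719^1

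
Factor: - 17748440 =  - 2^3*5^1*443711^1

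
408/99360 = 17/4140= 0.00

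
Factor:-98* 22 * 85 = -2^2*5^1*  7^2*11^1*17^1= - 183260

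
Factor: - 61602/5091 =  - 2^1*1697^( - 1)*10267^1 = - 20534/1697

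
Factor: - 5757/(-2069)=3^1*19^1*101^1*2069^( - 1) 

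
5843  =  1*5843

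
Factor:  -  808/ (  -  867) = 2^3*3^ (-1)*17^( -2 )*101^1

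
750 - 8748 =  - 7998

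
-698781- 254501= - 953282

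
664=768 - 104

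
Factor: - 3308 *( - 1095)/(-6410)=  - 362226/641 = - 2^1*3^1*73^1*641^( - 1)*827^1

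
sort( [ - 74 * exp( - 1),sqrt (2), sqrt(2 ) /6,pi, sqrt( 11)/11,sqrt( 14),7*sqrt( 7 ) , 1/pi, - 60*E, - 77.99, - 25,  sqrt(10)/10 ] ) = [-60*E, - 77.99, - 74*exp( - 1) , - 25, sqrt(2)/6,sqrt( 11)/11  ,  sqrt(10 )/10,1/pi , sqrt( 2), pi,sqrt ( 14), 7* sqrt(7) ]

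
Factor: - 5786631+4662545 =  - 1124086 = - 2^1*562043^1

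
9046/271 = 9046/271  =  33.38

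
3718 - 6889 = - 3171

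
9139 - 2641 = 6498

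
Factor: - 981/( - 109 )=3^2= 9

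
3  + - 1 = 2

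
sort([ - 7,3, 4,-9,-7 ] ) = [  -  9, - 7, - 7,3,4]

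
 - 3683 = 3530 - 7213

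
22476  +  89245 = 111721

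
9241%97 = 26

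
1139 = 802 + 337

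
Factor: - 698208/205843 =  - 2^5*3^1*7^1*11^( - 1)*1039^1*18713^( - 1 ) 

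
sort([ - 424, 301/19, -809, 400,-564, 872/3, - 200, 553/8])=[  -  809 , - 564, - 424,-200,301/19, 553/8,872/3, 400]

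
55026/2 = 27513 = 27513.00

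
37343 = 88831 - 51488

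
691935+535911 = 1227846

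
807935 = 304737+503198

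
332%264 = 68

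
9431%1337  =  72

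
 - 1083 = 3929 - 5012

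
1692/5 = 1692/5 = 338.40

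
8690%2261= 1907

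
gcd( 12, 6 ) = 6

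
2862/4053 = 954/1351 = 0.71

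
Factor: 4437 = 3^2*17^1*29^1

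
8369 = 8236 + 133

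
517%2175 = 517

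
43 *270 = 11610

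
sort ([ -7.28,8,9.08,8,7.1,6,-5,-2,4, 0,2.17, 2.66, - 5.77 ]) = [  -  7.28,-5.77, - 5, - 2,0,2.17,2.66,  4,6 , 7.1 , 8,  8,9.08 ] 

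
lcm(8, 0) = 0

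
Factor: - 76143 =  - 3^1 * 17^1*1493^1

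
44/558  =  22/279=0.08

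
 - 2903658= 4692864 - 7596522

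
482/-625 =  - 482/625 = - 0.77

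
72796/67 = 72796/67 = 1086.51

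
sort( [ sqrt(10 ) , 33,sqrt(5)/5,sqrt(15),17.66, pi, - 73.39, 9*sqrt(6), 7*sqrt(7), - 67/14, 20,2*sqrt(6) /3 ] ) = [ - 73.39, - 67/14, sqrt( 5)/5, 2*sqrt( 6)/3, pi, sqrt(10 ) , sqrt(15 ), 17.66,7*sqrt(7 ), 20, 9*sqrt(6 ),  33]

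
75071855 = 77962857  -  2891002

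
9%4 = 1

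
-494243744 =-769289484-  - 275045740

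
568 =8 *71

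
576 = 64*9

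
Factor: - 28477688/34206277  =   -2^3* 7^(-1 )*1063^( - 1)*4597^ ( - 1 ) * 3559711^1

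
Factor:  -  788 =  - 2^2*197^1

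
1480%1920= 1480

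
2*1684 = 3368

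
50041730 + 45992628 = 96034358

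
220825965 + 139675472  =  360501437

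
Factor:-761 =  - 761^1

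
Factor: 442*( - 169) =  - 74698 = - 2^1 * 13^3*17^1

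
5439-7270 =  - 1831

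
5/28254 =5/28254 = 0.00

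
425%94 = 49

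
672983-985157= -312174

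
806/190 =4 + 23/95  =  4.24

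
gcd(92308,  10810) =94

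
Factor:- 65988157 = -2039^1*32363^1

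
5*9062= 45310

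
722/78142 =361/39071 = 0.01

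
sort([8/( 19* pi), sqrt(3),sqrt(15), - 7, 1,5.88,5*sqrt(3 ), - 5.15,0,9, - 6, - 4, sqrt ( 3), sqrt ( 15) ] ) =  [ - 7,- 6, - 5.15 , - 4, 0,8/ ( 19 * pi), 1, sqrt( 3),sqrt( 3 ), sqrt(15), sqrt (15),5.88, 5* sqrt ( 3 ),9] 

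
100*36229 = 3622900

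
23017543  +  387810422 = 410827965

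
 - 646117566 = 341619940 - 987737506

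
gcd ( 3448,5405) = 1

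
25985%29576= 25985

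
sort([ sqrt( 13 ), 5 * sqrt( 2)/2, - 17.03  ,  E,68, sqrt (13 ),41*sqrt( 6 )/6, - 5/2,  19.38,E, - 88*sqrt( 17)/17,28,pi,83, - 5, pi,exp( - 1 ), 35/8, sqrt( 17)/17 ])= [ - 88 * sqrt( 17)/17, - 17.03, - 5, - 5/2, sqrt(17) /17,exp( - 1 ),E,E, pi , pi,5*sqrt( 2 )/2,sqrt ( 13),sqrt( 13 ),35/8, 41*sqrt(6)/6,  19.38,28,68, 83 ] 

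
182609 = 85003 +97606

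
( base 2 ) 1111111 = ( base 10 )127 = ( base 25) 52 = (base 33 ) 3s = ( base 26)4n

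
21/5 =4+1/5 = 4.20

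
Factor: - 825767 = -83^1*9949^1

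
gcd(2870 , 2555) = 35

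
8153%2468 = 749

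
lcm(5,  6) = 30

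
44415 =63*705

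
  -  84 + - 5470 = - 5554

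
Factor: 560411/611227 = 31^( - 1)*19717^(-1)*560411^1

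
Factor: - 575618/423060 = -449/330 = - 2^(-1 )*3^(  -  1 )*5^ ( - 1)*11^( - 1) * 449^1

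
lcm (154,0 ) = 0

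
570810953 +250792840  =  821603793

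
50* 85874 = 4293700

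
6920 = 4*1730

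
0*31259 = 0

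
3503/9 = 3503/9  =  389.22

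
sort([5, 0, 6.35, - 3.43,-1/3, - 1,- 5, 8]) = [ - 5, - 3.43, - 1, - 1/3, 0, 5, 6.35,8]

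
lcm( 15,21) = 105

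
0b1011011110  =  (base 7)2066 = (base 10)734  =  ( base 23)18L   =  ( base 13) 446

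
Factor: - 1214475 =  - 3^1*5^2*16193^1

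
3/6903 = 1/2301 = 0.00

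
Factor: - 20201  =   - 20201^1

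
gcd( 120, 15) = 15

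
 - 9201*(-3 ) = 27603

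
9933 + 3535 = 13468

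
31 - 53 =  - 22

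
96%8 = 0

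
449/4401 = 449/4401 = 0.10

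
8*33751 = 270008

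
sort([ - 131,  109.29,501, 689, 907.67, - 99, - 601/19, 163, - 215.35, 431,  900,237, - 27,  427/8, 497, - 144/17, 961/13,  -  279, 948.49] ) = [ - 279, - 215.35, - 131 , - 99,-601/19, - 27, - 144/17,427/8, 961/13,109.29, 163, 237, 431 , 497 , 501, 689,  900 , 907.67,948.49 ] 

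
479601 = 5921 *81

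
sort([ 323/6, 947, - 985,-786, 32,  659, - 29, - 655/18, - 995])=[ - 995, - 985,  -  786 , - 655/18 , - 29, 32, 323/6, 659, 947]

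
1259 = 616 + 643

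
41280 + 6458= 47738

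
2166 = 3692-1526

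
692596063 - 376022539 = 316573524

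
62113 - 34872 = 27241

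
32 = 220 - 188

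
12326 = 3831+8495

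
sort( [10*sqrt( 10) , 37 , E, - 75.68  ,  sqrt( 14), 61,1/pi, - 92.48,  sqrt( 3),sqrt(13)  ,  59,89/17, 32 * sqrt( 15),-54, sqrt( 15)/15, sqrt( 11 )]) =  [ - 92.48,-75.68,  -  54, sqrt( 15) /15,1/pi,sqrt(3), E, sqrt(11), sqrt( 13 ), sqrt( 14 ), 89/17, 10*sqrt( 10), 37, 59, 61, 32 * sqrt( 15 ) ] 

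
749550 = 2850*263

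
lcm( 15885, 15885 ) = 15885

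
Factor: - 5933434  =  -2^1*13^1 * 19^1*12011^1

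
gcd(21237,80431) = 1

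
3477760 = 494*7040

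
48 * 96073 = 4611504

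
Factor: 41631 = 3^1*13877^1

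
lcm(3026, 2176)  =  193664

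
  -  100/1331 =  - 1+ 1231/1331 = - 0.08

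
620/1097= 620/1097 = 0.57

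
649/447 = 1 + 202/447 = 1.45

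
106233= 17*6249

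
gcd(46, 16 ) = 2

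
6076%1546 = 1438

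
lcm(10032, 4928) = 280896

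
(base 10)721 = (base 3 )222201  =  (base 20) 1G1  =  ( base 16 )2D1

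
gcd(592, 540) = 4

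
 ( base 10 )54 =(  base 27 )20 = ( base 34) 1K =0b110110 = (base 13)42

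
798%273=252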